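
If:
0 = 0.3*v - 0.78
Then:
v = 2.60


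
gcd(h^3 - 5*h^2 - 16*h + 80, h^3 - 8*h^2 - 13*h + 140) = h^2 - h - 20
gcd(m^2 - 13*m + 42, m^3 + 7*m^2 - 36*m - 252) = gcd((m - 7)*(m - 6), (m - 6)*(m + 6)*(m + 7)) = m - 6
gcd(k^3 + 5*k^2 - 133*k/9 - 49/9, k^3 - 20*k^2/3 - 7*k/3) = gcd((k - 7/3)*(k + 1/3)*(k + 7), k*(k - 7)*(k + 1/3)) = k + 1/3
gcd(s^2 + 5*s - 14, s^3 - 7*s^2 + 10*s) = s - 2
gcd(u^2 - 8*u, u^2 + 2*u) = u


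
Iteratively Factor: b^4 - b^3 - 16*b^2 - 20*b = (b + 2)*(b^3 - 3*b^2 - 10*b) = b*(b + 2)*(b^2 - 3*b - 10) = b*(b + 2)^2*(b - 5)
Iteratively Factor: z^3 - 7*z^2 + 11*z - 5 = (z - 1)*(z^2 - 6*z + 5) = (z - 5)*(z - 1)*(z - 1)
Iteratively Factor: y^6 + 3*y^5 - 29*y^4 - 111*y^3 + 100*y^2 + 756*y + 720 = (y + 3)*(y^5 - 29*y^3 - 24*y^2 + 172*y + 240) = (y + 3)*(y + 4)*(y^4 - 4*y^3 - 13*y^2 + 28*y + 60) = (y - 5)*(y + 3)*(y + 4)*(y^3 + y^2 - 8*y - 12) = (y - 5)*(y + 2)*(y + 3)*(y + 4)*(y^2 - y - 6) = (y - 5)*(y + 2)^2*(y + 3)*(y + 4)*(y - 3)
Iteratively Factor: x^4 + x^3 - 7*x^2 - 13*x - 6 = (x + 1)*(x^3 - 7*x - 6) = (x + 1)^2*(x^2 - x - 6) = (x + 1)^2*(x + 2)*(x - 3)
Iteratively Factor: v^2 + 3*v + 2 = (v + 1)*(v + 2)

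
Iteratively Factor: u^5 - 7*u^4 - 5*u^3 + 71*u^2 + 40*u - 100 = (u + 2)*(u^4 - 9*u^3 + 13*u^2 + 45*u - 50) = (u - 1)*(u + 2)*(u^3 - 8*u^2 + 5*u + 50) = (u - 1)*(u + 2)^2*(u^2 - 10*u + 25) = (u - 5)*(u - 1)*(u + 2)^2*(u - 5)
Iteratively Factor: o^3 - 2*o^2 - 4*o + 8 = (o - 2)*(o^2 - 4) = (o - 2)^2*(o + 2)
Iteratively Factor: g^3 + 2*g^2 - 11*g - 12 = (g + 4)*(g^2 - 2*g - 3) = (g + 1)*(g + 4)*(g - 3)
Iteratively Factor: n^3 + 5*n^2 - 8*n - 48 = (n + 4)*(n^2 + n - 12) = (n - 3)*(n + 4)*(n + 4)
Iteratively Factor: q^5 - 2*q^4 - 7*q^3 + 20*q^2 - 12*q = (q + 3)*(q^4 - 5*q^3 + 8*q^2 - 4*q) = (q - 2)*(q + 3)*(q^3 - 3*q^2 + 2*q) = (q - 2)^2*(q + 3)*(q^2 - q) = (q - 2)^2*(q - 1)*(q + 3)*(q)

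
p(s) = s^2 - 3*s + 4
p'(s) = 2*s - 3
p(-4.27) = 35.04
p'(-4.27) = -11.54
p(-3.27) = 24.50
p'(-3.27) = -9.54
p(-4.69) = 40.07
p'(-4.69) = -12.38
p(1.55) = 1.75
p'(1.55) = 0.10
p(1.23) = 1.82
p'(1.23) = -0.54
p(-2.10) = 14.71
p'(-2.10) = -7.20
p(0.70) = 2.39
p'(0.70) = -1.60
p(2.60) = 2.96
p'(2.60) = 2.20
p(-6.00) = 58.00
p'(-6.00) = -15.00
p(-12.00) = 184.00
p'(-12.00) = -27.00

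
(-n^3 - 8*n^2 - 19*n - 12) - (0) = -n^3 - 8*n^2 - 19*n - 12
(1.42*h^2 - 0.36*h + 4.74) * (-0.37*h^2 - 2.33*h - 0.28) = -0.5254*h^4 - 3.1754*h^3 - 1.3126*h^2 - 10.9434*h - 1.3272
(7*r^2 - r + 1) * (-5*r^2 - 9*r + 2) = -35*r^4 - 58*r^3 + 18*r^2 - 11*r + 2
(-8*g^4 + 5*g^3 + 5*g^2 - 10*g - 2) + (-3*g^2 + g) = -8*g^4 + 5*g^3 + 2*g^2 - 9*g - 2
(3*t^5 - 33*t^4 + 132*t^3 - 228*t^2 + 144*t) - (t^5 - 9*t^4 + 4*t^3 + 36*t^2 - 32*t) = 2*t^5 - 24*t^4 + 128*t^3 - 264*t^2 + 176*t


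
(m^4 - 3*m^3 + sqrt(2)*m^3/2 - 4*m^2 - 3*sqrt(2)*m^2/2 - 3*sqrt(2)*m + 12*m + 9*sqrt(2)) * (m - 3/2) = m^5 - 9*m^4/2 + sqrt(2)*m^4/2 - 9*sqrt(2)*m^3/4 + m^3/2 - 3*sqrt(2)*m^2/4 + 18*m^2 - 18*m + 27*sqrt(2)*m/2 - 27*sqrt(2)/2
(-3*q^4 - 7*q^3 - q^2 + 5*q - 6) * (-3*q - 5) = 9*q^5 + 36*q^4 + 38*q^3 - 10*q^2 - 7*q + 30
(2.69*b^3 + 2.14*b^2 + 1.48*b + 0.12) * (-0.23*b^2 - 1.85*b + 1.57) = -0.6187*b^5 - 5.4687*b^4 - 0.0761000000000005*b^3 + 0.5942*b^2 + 2.1016*b + 0.1884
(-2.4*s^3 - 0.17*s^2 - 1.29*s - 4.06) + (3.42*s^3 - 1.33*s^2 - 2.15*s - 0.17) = 1.02*s^3 - 1.5*s^2 - 3.44*s - 4.23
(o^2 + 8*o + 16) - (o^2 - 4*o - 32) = 12*o + 48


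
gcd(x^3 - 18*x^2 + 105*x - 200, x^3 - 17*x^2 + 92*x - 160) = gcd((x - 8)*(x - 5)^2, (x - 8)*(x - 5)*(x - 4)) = x^2 - 13*x + 40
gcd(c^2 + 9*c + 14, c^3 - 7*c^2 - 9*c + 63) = 1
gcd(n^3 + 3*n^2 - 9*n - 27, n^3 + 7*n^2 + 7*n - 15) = n + 3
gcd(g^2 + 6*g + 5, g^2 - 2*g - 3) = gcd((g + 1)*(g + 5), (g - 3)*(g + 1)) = g + 1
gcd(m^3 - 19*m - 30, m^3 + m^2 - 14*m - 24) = m^2 + 5*m + 6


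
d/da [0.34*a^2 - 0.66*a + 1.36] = 0.68*a - 0.66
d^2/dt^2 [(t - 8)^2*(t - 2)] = 6*t - 36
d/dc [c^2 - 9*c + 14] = 2*c - 9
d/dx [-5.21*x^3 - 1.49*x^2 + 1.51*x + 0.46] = -15.63*x^2 - 2.98*x + 1.51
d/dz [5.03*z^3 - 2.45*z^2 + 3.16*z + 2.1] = 15.09*z^2 - 4.9*z + 3.16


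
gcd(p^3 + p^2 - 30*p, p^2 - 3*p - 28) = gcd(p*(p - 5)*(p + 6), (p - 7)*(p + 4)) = 1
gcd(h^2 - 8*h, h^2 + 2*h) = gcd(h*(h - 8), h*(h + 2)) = h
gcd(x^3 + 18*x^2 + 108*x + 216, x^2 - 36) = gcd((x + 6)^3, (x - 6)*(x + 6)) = x + 6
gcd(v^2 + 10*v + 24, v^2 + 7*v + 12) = v + 4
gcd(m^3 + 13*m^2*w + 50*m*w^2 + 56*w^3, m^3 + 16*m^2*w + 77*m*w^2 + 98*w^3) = m^2 + 9*m*w + 14*w^2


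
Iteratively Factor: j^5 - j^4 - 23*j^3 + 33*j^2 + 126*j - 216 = (j + 3)*(j^4 - 4*j^3 - 11*j^2 + 66*j - 72) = (j + 3)*(j + 4)*(j^3 - 8*j^2 + 21*j - 18) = (j - 2)*(j + 3)*(j + 4)*(j^2 - 6*j + 9) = (j - 3)*(j - 2)*(j + 3)*(j + 4)*(j - 3)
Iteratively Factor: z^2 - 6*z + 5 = (z - 5)*(z - 1)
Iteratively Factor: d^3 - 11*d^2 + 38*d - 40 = (d - 5)*(d^2 - 6*d + 8) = (d - 5)*(d - 4)*(d - 2)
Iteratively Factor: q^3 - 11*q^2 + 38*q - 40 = (q - 5)*(q^2 - 6*q + 8) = (q - 5)*(q - 2)*(q - 4)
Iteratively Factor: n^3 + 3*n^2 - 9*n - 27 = (n + 3)*(n^2 - 9) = (n - 3)*(n + 3)*(n + 3)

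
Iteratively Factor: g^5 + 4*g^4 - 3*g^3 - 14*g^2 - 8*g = (g + 1)*(g^4 + 3*g^3 - 6*g^2 - 8*g) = (g + 1)*(g + 4)*(g^3 - g^2 - 2*g) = g*(g + 1)*(g + 4)*(g^2 - g - 2) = g*(g - 2)*(g + 1)*(g + 4)*(g + 1)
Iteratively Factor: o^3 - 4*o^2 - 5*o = (o - 5)*(o^2 + o) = (o - 5)*(o + 1)*(o)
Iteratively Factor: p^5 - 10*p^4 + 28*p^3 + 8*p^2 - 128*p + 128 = (p - 2)*(p^4 - 8*p^3 + 12*p^2 + 32*p - 64) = (p - 2)^2*(p^3 - 6*p^2 + 32) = (p - 4)*(p - 2)^2*(p^2 - 2*p - 8) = (p - 4)^2*(p - 2)^2*(p + 2)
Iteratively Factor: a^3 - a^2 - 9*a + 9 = (a - 3)*(a^2 + 2*a - 3) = (a - 3)*(a + 3)*(a - 1)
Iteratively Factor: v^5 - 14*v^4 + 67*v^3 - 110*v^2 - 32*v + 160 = (v - 5)*(v^4 - 9*v^3 + 22*v^2 - 32) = (v - 5)*(v - 4)*(v^3 - 5*v^2 + 2*v + 8) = (v - 5)*(v - 4)*(v + 1)*(v^2 - 6*v + 8) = (v - 5)*(v - 4)^2*(v + 1)*(v - 2)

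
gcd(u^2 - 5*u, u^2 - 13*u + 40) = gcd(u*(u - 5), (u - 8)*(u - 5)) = u - 5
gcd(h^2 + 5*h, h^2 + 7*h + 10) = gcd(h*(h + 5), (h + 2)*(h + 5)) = h + 5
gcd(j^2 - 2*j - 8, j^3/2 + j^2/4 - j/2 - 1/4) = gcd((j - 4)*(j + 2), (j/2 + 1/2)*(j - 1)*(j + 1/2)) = 1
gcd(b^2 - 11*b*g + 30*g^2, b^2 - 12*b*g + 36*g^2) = b - 6*g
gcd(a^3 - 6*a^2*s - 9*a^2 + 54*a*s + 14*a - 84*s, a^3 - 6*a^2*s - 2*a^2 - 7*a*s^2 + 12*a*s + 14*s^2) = a - 2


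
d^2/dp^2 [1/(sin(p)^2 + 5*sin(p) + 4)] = (-4*sin(p)^3 - 11*sin(p)^2 + 8*sin(p) + 42)/((sin(p) + 1)^2*(sin(p) + 4)^3)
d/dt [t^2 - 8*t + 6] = 2*t - 8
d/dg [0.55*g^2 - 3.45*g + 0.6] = 1.1*g - 3.45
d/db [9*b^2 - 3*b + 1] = 18*b - 3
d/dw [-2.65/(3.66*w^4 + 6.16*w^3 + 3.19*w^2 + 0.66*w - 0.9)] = (38.796*w^3 + 48.972*w^2 + 16.907*w + 1.749)/(3.66*w^4 + 6.16*w^3 + 3.19*w^2 + 0.66*w - 0.9)^2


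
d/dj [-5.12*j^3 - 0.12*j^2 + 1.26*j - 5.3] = -15.36*j^2 - 0.24*j + 1.26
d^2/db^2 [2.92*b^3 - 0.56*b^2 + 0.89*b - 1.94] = 17.52*b - 1.12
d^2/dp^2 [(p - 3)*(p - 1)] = 2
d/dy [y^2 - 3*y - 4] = 2*y - 3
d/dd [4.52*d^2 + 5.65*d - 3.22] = 9.04*d + 5.65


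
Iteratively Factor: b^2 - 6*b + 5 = (b - 1)*(b - 5)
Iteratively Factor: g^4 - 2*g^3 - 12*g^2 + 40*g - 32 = (g - 2)*(g^3 - 12*g + 16) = (g - 2)*(g + 4)*(g^2 - 4*g + 4) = (g - 2)^2*(g + 4)*(g - 2)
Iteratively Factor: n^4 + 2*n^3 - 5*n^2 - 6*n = (n)*(n^3 + 2*n^2 - 5*n - 6) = n*(n - 2)*(n^2 + 4*n + 3) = n*(n - 2)*(n + 1)*(n + 3)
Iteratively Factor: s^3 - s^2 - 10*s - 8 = (s + 2)*(s^2 - 3*s - 4) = (s - 4)*(s + 2)*(s + 1)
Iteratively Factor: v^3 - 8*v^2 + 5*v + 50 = (v + 2)*(v^2 - 10*v + 25) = (v - 5)*(v + 2)*(v - 5)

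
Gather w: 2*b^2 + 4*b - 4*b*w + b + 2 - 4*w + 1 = 2*b^2 + 5*b + w*(-4*b - 4) + 3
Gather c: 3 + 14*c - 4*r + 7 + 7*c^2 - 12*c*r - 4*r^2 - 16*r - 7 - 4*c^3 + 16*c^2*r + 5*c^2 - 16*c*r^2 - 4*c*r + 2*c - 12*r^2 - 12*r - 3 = -4*c^3 + c^2*(16*r + 12) + c*(-16*r^2 - 16*r + 16) - 16*r^2 - 32*r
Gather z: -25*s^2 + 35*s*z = -25*s^2 + 35*s*z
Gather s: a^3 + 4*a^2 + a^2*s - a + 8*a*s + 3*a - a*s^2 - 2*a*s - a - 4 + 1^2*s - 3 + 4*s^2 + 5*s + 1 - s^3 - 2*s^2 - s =a^3 + 4*a^2 + a - s^3 + s^2*(2 - a) + s*(a^2 + 6*a + 5) - 6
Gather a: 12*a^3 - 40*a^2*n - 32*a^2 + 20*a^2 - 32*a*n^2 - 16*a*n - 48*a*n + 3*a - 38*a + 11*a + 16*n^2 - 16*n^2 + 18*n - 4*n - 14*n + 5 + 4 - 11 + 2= 12*a^3 + a^2*(-40*n - 12) + a*(-32*n^2 - 64*n - 24)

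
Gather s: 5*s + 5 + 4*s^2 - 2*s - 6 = 4*s^2 + 3*s - 1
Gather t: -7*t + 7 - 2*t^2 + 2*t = -2*t^2 - 5*t + 7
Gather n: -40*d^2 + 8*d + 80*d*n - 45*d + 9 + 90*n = -40*d^2 - 37*d + n*(80*d + 90) + 9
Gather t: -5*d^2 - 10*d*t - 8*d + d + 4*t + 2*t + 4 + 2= -5*d^2 - 7*d + t*(6 - 10*d) + 6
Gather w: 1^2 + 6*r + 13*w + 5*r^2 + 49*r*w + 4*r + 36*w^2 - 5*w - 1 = 5*r^2 + 10*r + 36*w^2 + w*(49*r + 8)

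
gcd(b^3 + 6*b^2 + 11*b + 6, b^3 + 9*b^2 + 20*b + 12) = b^2 + 3*b + 2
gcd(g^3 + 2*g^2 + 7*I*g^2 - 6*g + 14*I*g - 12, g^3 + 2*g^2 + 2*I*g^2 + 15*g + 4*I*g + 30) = g + 2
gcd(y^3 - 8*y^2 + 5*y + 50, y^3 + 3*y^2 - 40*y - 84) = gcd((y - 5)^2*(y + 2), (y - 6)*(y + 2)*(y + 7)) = y + 2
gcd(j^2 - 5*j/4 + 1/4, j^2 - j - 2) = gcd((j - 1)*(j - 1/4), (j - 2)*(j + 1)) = 1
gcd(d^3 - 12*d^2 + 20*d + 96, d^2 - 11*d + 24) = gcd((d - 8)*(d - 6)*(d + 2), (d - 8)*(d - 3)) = d - 8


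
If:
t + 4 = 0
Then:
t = -4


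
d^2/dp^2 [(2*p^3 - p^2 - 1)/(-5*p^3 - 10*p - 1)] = 2*(25*p^6 + 300*p^5 + 60*p^4 - 235*p^3 + 90*p^2 - 21*p + 101)/(125*p^9 + 750*p^7 + 75*p^6 + 1500*p^5 + 300*p^4 + 1015*p^3 + 300*p^2 + 30*p + 1)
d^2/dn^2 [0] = 0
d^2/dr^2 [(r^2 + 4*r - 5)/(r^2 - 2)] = 2*(4*r^3 - 9*r^2 + 24*r - 6)/(r^6 - 6*r^4 + 12*r^2 - 8)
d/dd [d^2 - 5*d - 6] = 2*d - 5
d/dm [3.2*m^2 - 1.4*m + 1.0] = 6.4*m - 1.4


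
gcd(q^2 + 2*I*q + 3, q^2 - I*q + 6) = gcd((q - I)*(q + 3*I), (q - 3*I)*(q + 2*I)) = 1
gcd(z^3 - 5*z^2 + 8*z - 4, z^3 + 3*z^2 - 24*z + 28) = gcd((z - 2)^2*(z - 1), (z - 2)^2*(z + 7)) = z^2 - 4*z + 4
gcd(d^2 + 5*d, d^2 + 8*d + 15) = d + 5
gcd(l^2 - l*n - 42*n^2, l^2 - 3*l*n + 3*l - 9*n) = 1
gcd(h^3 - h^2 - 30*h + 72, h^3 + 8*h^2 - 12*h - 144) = h^2 + 2*h - 24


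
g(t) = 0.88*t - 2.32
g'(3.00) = 0.88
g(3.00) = 0.32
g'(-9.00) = 0.88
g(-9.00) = -10.24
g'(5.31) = 0.88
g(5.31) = 2.35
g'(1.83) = 0.88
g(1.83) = -0.71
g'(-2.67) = 0.88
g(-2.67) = -4.67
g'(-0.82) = 0.88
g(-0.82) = -3.04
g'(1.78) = 0.88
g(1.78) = -0.75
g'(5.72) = 0.88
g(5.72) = 2.71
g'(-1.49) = 0.88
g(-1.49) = -3.63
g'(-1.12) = 0.88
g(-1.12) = -3.31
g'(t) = 0.880000000000000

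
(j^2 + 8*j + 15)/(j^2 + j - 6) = (j + 5)/(j - 2)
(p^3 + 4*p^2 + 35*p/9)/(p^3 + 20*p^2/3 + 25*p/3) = (p + 7/3)/(p + 5)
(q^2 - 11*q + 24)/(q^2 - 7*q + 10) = (q^2 - 11*q + 24)/(q^2 - 7*q + 10)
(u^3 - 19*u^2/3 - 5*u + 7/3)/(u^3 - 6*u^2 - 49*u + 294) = (u^2 + 2*u/3 - 1/3)/(u^2 + u - 42)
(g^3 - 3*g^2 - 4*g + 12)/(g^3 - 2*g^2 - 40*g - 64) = (g^2 - 5*g + 6)/(g^2 - 4*g - 32)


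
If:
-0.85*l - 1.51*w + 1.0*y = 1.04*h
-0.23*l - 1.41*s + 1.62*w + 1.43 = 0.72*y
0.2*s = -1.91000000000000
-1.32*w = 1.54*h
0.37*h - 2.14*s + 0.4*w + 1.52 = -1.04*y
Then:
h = 16.45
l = -9.08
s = -9.55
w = -19.19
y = -19.58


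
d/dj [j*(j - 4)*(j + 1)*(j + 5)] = 4*j^3 + 6*j^2 - 38*j - 20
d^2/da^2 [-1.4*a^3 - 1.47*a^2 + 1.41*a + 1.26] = -8.4*a - 2.94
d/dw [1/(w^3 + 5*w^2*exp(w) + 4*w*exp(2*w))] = (-5*w^2*exp(w) - 3*w^2 - 8*w*exp(2*w) - 10*w*exp(w) - 4*exp(2*w))/(w^2*(w^2 + 5*w*exp(w) + 4*exp(2*w))^2)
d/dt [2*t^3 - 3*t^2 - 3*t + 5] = 6*t^2 - 6*t - 3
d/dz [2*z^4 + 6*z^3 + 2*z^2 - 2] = 2*z*(4*z^2 + 9*z + 2)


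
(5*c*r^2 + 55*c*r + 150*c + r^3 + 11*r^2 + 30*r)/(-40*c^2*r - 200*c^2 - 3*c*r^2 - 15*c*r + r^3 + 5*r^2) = (r + 6)/(-8*c + r)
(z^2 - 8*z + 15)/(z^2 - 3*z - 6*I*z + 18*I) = (z - 5)/(z - 6*I)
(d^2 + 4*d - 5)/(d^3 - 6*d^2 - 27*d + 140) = (d - 1)/(d^2 - 11*d + 28)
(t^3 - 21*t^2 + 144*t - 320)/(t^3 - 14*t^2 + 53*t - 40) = (t - 8)/(t - 1)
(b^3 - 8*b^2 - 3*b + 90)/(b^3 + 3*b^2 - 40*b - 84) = (b^2 - 2*b - 15)/(b^2 + 9*b + 14)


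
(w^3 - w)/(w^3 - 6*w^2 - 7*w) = (w - 1)/(w - 7)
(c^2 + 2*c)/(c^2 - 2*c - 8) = c/(c - 4)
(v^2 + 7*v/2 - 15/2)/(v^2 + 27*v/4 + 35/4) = 2*(2*v - 3)/(4*v + 7)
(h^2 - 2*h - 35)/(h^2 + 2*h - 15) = (h - 7)/(h - 3)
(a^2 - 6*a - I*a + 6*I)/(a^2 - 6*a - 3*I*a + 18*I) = (a - I)/(a - 3*I)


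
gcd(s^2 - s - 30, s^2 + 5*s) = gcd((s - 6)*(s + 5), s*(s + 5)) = s + 5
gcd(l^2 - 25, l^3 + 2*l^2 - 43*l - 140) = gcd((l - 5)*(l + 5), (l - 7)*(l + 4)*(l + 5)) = l + 5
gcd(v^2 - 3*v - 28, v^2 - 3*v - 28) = v^2 - 3*v - 28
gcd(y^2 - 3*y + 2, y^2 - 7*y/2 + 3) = y - 2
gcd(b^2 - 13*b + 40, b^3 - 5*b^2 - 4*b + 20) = b - 5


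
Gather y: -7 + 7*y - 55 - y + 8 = 6*y - 54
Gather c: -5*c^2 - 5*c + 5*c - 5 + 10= 5 - 5*c^2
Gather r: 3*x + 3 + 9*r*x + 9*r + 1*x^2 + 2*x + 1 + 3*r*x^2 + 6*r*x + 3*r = r*(3*x^2 + 15*x + 12) + x^2 + 5*x + 4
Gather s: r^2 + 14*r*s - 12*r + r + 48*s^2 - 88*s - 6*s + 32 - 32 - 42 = r^2 - 11*r + 48*s^2 + s*(14*r - 94) - 42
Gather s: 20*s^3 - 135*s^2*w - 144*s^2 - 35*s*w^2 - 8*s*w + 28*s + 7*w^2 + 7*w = 20*s^3 + s^2*(-135*w - 144) + s*(-35*w^2 - 8*w + 28) + 7*w^2 + 7*w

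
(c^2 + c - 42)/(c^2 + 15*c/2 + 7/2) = 2*(c - 6)/(2*c + 1)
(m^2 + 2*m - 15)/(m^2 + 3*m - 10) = (m - 3)/(m - 2)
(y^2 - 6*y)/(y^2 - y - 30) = y/(y + 5)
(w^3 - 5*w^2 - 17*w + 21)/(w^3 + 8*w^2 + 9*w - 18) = (w - 7)/(w + 6)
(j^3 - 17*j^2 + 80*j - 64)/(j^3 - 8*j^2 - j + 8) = (j - 8)/(j + 1)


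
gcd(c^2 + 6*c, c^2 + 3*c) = c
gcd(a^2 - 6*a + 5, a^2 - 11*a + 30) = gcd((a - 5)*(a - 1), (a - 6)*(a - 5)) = a - 5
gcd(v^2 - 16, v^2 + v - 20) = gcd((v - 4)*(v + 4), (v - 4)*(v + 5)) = v - 4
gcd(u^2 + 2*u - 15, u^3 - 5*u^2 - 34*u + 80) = u + 5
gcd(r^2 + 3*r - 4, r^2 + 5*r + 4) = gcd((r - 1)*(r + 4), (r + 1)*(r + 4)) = r + 4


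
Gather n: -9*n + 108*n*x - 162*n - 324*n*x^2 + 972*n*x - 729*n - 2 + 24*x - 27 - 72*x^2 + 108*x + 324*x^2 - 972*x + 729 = n*(-324*x^2 + 1080*x - 900) + 252*x^2 - 840*x + 700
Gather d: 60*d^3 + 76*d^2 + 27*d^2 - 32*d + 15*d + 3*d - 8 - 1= 60*d^3 + 103*d^2 - 14*d - 9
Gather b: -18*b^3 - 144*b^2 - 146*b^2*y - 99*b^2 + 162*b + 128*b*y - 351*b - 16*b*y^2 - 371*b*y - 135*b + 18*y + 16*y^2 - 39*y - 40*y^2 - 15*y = -18*b^3 + b^2*(-146*y - 243) + b*(-16*y^2 - 243*y - 324) - 24*y^2 - 36*y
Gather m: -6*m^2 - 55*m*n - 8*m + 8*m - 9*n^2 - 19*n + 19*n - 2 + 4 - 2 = -6*m^2 - 55*m*n - 9*n^2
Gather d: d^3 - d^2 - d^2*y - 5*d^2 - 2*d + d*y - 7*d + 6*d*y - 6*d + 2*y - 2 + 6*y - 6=d^3 + d^2*(-y - 6) + d*(7*y - 15) + 8*y - 8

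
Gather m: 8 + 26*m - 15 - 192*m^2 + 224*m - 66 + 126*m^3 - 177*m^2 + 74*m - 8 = 126*m^3 - 369*m^2 + 324*m - 81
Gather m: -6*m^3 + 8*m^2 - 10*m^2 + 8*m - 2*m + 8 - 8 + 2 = -6*m^3 - 2*m^2 + 6*m + 2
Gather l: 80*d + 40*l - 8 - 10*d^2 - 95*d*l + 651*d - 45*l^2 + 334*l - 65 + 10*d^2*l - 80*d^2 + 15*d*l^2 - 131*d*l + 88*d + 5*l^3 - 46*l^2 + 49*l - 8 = -90*d^2 + 819*d + 5*l^3 + l^2*(15*d - 91) + l*(10*d^2 - 226*d + 423) - 81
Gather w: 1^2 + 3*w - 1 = 3*w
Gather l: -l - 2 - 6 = -l - 8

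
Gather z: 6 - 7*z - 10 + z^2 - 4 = z^2 - 7*z - 8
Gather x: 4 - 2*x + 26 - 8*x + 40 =70 - 10*x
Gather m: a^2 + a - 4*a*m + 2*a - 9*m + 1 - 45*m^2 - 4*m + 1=a^2 + 3*a - 45*m^2 + m*(-4*a - 13) + 2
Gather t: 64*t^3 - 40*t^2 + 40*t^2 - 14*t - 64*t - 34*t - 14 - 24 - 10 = 64*t^3 - 112*t - 48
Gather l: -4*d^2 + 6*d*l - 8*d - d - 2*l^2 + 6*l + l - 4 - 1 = -4*d^2 - 9*d - 2*l^2 + l*(6*d + 7) - 5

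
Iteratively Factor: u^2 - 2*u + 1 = (u - 1)*(u - 1)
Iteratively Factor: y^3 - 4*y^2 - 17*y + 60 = (y - 3)*(y^2 - y - 20) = (y - 5)*(y - 3)*(y + 4)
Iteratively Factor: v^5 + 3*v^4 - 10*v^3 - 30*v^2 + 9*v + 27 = (v + 3)*(v^4 - 10*v^2 + 9) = (v + 1)*(v + 3)*(v^3 - v^2 - 9*v + 9) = (v + 1)*(v + 3)^2*(v^2 - 4*v + 3) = (v - 1)*(v + 1)*(v + 3)^2*(v - 3)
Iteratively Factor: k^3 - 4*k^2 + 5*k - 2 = (k - 2)*(k^2 - 2*k + 1) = (k - 2)*(k - 1)*(k - 1)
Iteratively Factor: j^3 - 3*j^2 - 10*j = (j)*(j^2 - 3*j - 10) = j*(j - 5)*(j + 2)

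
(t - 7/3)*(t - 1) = t^2 - 10*t/3 + 7/3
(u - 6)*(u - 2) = u^2 - 8*u + 12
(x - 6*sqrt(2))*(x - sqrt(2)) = x^2 - 7*sqrt(2)*x + 12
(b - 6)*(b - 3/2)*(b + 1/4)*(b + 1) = b^4 - 25*b^3/4 - b^2/8 + 75*b/8 + 9/4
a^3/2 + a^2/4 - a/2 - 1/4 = (a/2 + 1/2)*(a - 1)*(a + 1/2)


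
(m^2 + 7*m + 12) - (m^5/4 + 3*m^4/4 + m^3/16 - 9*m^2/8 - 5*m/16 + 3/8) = -m^5/4 - 3*m^4/4 - m^3/16 + 17*m^2/8 + 117*m/16 + 93/8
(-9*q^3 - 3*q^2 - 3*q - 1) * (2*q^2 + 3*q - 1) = -18*q^5 - 33*q^4 - 6*q^3 - 8*q^2 + 1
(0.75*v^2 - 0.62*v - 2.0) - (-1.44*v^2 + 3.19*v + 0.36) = 2.19*v^2 - 3.81*v - 2.36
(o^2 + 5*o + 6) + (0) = o^2 + 5*o + 6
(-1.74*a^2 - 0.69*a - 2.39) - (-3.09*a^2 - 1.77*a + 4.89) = 1.35*a^2 + 1.08*a - 7.28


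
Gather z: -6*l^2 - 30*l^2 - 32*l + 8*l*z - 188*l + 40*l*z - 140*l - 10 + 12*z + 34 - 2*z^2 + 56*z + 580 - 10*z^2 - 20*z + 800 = -36*l^2 - 360*l - 12*z^2 + z*(48*l + 48) + 1404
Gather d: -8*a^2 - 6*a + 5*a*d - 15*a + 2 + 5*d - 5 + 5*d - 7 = -8*a^2 - 21*a + d*(5*a + 10) - 10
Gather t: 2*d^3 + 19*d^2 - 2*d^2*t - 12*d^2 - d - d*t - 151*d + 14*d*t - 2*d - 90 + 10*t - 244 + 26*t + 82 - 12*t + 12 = 2*d^3 + 7*d^2 - 154*d + t*(-2*d^2 + 13*d + 24) - 240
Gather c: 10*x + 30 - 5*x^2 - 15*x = -5*x^2 - 5*x + 30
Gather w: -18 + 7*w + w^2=w^2 + 7*w - 18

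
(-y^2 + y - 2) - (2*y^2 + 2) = -3*y^2 + y - 4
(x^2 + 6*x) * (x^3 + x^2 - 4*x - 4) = x^5 + 7*x^4 + 2*x^3 - 28*x^2 - 24*x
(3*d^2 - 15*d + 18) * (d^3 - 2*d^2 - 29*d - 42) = 3*d^5 - 21*d^4 - 39*d^3 + 273*d^2 + 108*d - 756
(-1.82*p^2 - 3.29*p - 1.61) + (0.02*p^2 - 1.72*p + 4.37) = -1.8*p^2 - 5.01*p + 2.76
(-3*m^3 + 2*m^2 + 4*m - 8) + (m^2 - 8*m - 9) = -3*m^3 + 3*m^2 - 4*m - 17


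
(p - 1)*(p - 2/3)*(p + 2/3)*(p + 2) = p^4 + p^3 - 22*p^2/9 - 4*p/9 + 8/9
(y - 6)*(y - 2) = y^2 - 8*y + 12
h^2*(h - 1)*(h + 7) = h^4 + 6*h^3 - 7*h^2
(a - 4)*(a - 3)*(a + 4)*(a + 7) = a^4 + 4*a^3 - 37*a^2 - 64*a + 336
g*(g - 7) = g^2 - 7*g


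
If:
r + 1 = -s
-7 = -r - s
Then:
No Solution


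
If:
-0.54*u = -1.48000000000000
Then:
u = 2.74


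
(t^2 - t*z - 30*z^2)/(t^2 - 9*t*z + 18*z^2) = (-t - 5*z)/(-t + 3*z)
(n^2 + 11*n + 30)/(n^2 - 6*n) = (n^2 + 11*n + 30)/(n*(n - 6))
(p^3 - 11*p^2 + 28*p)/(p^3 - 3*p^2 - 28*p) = (p - 4)/(p + 4)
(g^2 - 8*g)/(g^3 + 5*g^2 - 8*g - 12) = g*(g - 8)/(g^3 + 5*g^2 - 8*g - 12)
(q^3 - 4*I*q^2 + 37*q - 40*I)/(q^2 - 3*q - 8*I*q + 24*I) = (q^2 + 4*I*q + 5)/(q - 3)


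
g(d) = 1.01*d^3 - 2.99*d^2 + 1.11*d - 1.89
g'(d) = 3.03*d^2 - 5.98*d + 1.11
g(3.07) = 2.56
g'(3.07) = 11.31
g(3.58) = 10.10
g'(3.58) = 18.54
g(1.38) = -3.40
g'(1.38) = -1.37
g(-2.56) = -41.27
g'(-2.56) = 36.28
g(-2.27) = -31.63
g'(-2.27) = 30.30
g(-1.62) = -15.83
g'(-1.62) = 18.75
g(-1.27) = -10.19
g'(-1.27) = 13.59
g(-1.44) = -12.70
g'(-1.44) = 16.00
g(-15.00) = -4100.04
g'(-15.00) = 772.56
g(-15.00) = -4100.04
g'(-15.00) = 772.56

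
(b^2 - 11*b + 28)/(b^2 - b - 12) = (b - 7)/(b + 3)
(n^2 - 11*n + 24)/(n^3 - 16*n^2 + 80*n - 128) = (n - 3)/(n^2 - 8*n + 16)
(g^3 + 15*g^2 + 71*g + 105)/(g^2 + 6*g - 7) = (g^2 + 8*g + 15)/(g - 1)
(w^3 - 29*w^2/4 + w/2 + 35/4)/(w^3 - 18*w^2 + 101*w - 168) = (4*w^2 - w - 5)/(4*(w^2 - 11*w + 24))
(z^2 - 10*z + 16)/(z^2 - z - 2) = (z - 8)/(z + 1)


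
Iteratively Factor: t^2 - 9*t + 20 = (t - 5)*(t - 4)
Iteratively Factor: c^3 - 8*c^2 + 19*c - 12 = (c - 1)*(c^2 - 7*c + 12) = (c - 4)*(c - 1)*(c - 3)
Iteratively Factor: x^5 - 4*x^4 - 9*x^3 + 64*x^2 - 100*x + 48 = (x + 4)*(x^4 - 8*x^3 + 23*x^2 - 28*x + 12) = (x - 1)*(x + 4)*(x^3 - 7*x^2 + 16*x - 12) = (x - 2)*(x - 1)*(x + 4)*(x^2 - 5*x + 6) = (x - 2)^2*(x - 1)*(x + 4)*(x - 3)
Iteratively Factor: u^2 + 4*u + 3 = (u + 3)*(u + 1)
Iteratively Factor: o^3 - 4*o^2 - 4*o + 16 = (o - 4)*(o^2 - 4) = (o - 4)*(o - 2)*(o + 2)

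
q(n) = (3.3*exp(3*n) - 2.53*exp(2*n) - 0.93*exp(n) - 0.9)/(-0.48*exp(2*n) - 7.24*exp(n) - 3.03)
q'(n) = (0.96*exp(2*n) + 7.24*exp(n))*(3.3*exp(3*n) - 2.53*exp(2*n) - 0.93*exp(n) - 0.9)/(-0.48*exp(2*n) - 7.24*exp(n) - 3.03)^2 + (9.9*exp(3*n) - 5.06*exp(2*n) - 0.93*exp(n))/(-0.48*exp(2*n) - 7.24*exp(n) - 3.03)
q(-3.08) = 0.28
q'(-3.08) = -0.01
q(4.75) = -697.95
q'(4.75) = -783.75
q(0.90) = -1.29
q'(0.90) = -3.54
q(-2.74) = 0.28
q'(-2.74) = -0.01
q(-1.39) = 0.25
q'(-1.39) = -0.02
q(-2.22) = 0.27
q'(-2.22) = -0.02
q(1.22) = -2.88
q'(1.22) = -6.69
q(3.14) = -92.20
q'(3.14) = -132.94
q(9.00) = -55599.93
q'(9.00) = -55708.51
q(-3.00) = 0.28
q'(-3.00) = -0.01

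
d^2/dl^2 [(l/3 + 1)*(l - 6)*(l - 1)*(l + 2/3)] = 4*l^2 - 20*l/3 - 106/9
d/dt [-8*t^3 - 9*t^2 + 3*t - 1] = -24*t^2 - 18*t + 3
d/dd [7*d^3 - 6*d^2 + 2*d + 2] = 21*d^2 - 12*d + 2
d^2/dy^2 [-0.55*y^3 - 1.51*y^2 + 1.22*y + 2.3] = -3.3*y - 3.02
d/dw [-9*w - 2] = -9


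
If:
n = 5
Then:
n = 5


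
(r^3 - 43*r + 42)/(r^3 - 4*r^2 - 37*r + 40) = (r^2 + r - 42)/(r^2 - 3*r - 40)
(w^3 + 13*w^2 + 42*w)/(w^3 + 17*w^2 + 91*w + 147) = w*(w + 6)/(w^2 + 10*w + 21)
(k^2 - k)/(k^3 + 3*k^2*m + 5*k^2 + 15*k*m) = (k - 1)/(k^2 + 3*k*m + 5*k + 15*m)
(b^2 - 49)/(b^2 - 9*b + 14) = (b + 7)/(b - 2)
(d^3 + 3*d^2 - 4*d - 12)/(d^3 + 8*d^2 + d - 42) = (d + 2)/(d + 7)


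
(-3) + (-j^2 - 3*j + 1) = -j^2 - 3*j - 2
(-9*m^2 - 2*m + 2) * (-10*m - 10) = 90*m^3 + 110*m^2 - 20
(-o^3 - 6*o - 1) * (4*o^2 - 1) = -4*o^5 - 23*o^3 - 4*o^2 + 6*o + 1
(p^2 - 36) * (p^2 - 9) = p^4 - 45*p^2 + 324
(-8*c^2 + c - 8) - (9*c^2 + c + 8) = -17*c^2 - 16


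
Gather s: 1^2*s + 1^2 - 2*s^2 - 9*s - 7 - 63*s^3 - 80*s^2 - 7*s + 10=-63*s^3 - 82*s^2 - 15*s + 4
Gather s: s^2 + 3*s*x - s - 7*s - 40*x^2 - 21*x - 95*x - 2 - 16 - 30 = s^2 + s*(3*x - 8) - 40*x^2 - 116*x - 48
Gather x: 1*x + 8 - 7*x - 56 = -6*x - 48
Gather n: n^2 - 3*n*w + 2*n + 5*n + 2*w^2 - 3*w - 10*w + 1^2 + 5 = n^2 + n*(7 - 3*w) + 2*w^2 - 13*w + 6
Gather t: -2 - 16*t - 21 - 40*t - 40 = -56*t - 63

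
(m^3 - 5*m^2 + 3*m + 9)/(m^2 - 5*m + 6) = (m^2 - 2*m - 3)/(m - 2)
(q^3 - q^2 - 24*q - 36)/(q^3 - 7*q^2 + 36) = (q + 3)/(q - 3)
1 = 1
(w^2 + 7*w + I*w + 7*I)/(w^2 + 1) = (w + 7)/(w - I)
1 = 1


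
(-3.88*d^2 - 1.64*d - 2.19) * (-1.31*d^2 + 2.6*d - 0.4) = 5.0828*d^4 - 7.9396*d^3 + 0.1569*d^2 - 5.038*d + 0.876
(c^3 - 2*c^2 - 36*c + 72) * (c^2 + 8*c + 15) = c^5 + 6*c^4 - 37*c^3 - 246*c^2 + 36*c + 1080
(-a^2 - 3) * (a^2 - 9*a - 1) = -a^4 + 9*a^3 - 2*a^2 + 27*a + 3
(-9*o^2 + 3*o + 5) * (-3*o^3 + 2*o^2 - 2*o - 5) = 27*o^5 - 27*o^4 + 9*o^3 + 49*o^2 - 25*o - 25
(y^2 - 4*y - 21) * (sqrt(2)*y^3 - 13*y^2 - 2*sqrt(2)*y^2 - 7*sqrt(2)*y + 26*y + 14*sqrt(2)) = sqrt(2)*y^5 - 13*y^4 - 6*sqrt(2)*y^4 - 20*sqrt(2)*y^3 + 78*y^3 + 84*sqrt(2)*y^2 + 169*y^2 - 546*y + 91*sqrt(2)*y - 294*sqrt(2)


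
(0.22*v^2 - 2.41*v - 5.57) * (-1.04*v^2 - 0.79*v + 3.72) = -0.2288*v^4 + 2.3326*v^3 + 8.5151*v^2 - 4.5649*v - 20.7204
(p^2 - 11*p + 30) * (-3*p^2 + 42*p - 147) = -3*p^4 + 75*p^3 - 699*p^2 + 2877*p - 4410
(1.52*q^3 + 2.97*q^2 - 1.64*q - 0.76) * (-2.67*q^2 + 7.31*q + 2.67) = -4.0584*q^5 + 3.1813*q^4 + 30.1479*q^3 - 2.0293*q^2 - 9.9344*q - 2.0292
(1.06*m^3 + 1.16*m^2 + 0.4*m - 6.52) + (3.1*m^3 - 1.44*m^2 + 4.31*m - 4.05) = 4.16*m^3 - 0.28*m^2 + 4.71*m - 10.57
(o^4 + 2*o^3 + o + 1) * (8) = 8*o^4 + 16*o^3 + 8*o + 8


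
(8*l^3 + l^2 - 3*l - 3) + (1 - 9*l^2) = 8*l^3 - 8*l^2 - 3*l - 2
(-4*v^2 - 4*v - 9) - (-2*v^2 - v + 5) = -2*v^2 - 3*v - 14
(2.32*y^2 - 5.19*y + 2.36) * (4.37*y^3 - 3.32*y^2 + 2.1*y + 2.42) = 10.1384*y^5 - 30.3827*y^4 + 32.416*y^3 - 13.1198*y^2 - 7.6038*y + 5.7112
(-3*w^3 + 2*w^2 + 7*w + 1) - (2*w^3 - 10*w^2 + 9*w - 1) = -5*w^3 + 12*w^2 - 2*w + 2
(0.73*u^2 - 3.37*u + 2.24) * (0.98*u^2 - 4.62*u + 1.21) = 0.7154*u^4 - 6.6752*u^3 + 18.6479*u^2 - 14.4265*u + 2.7104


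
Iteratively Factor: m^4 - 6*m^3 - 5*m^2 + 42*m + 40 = (m - 4)*(m^3 - 2*m^2 - 13*m - 10) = (m - 4)*(m + 2)*(m^2 - 4*m - 5) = (m - 4)*(m + 1)*(m + 2)*(m - 5)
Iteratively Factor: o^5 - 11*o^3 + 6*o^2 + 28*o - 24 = (o - 2)*(o^4 + 2*o^3 - 7*o^2 - 8*o + 12) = (o - 2)*(o + 2)*(o^3 - 7*o + 6) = (o - 2)*(o + 2)*(o + 3)*(o^2 - 3*o + 2) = (o - 2)*(o - 1)*(o + 2)*(o + 3)*(o - 2)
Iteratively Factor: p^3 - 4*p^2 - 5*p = (p + 1)*(p^2 - 5*p) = p*(p + 1)*(p - 5)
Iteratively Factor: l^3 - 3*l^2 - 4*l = (l + 1)*(l^2 - 4*l) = (l - 4)*(l + 1)*(l)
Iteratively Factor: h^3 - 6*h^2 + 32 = (h - 4)*(h^2 - 2*h - 8) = (h - 4)*(h + 2)*(h - 4)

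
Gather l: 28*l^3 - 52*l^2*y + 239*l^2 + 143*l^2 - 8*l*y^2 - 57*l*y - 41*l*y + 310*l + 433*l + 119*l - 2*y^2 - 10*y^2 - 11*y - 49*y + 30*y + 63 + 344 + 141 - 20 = 28*l^3 + l^2*(382 - 52*y) + l*(-8*y^2 - 98*y + 862) - 12*y^2 - 30*y + 528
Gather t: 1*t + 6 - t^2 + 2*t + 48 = -t^2 + 3*t + 54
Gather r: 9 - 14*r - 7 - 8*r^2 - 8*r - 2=-8*r^2 - 22*r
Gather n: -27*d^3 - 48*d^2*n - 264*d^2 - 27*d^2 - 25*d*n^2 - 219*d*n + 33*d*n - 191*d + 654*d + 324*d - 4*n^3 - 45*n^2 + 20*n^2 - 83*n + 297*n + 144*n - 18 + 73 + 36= -27*d^3 - 291*d^2 + 787*d - 4*n^3 + n^2*(-25*d - 25) + n*(-48*d^2 - 186*d + 358) + 91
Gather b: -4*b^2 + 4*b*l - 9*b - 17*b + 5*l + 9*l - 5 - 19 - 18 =-4*b^2 + b*(4*l - 26) + 14*l - 42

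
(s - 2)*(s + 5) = s^2 + 3*s - 10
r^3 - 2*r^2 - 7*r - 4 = (r - 4)*(r + 1)^2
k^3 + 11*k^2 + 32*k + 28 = (k + 2)^2*(k + 7)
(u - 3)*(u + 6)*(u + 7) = u^3 + 10*u^2 + 3*u - 126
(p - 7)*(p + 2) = p^2 - 5*p - 14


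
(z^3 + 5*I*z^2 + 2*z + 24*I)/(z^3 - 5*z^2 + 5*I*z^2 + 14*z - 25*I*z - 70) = (z^2 + 7*I*z - 12)/(z^2 + z*(-5 + 7*I) - 35*I)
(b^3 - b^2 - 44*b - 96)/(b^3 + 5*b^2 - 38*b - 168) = (b^2 - 5*b - 24)/(b^2 + b - 42)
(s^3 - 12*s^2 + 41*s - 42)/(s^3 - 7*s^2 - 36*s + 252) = (s^2 - 5*s + 6)/(s^2 - 36)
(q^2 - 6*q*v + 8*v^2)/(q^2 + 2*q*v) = (q^2 - 6*q*v + 8*v^2)/(q*(q + 2*v))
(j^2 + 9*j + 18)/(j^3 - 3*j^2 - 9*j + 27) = (j + 6)/(j^2 - 6*j + 9)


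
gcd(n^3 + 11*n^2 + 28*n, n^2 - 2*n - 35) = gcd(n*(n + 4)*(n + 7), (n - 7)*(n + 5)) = 1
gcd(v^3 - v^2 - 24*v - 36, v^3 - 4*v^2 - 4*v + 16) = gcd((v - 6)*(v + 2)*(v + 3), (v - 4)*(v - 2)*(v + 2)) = v + 2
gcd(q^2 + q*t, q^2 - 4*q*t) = q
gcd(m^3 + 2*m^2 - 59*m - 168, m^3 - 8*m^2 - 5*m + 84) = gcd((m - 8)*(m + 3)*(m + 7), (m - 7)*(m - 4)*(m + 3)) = m + 3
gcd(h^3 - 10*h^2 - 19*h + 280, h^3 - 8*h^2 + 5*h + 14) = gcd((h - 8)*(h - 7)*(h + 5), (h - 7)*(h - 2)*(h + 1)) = h - 7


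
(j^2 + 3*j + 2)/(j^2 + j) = (j + 2)/j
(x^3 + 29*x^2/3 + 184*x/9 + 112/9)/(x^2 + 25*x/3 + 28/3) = x + 4/3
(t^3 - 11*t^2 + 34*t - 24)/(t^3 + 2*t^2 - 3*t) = (t^2 - 10*t + 24)/(t*(t + 3))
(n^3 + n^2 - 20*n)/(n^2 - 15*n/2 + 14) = 2*n*(n + 5)/(2*n - 7)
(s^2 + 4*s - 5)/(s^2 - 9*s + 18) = (s^2 + 4*s - 5)/(s^2 - 9*s + 18)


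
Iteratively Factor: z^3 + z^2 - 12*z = (z - 3)*(z^2 + 4*z) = z*(z - 3)*(z + 4)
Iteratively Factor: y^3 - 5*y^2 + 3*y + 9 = (y + 1)*(y^2 - 6*y + 9) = (y - 3)*(y + 1)*(y - 3)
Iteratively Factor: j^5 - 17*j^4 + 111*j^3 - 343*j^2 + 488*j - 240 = (j - 4)*(j^4 - 13*j^3 + 59*j^2 - 107*j + 60) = (j - 4)*(j - 3)*(j^3 - 10*j^2 + 29*j - 20) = (j - 4)^2*(j - 3)*(j^2 - 6*j + 5) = (j - 5)*(j - 4)^2*(j - 3)*(j - 1)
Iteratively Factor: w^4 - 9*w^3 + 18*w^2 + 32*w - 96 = (w - 4)*(w^3 - 5*w^2 - 2*w + 24) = (w - 4)*(w + 2)*(w^2 - 7*w + 12) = (w - 4)^2*(w + 2)*(w - 3)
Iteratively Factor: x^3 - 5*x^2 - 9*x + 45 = (x + 3)*(x^2 - 8*x + 15) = (x - 5)*(x + 3)*(x - 3)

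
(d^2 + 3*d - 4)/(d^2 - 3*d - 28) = (d - 1)/(d - 7)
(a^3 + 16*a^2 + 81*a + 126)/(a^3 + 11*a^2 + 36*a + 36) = (a + 7)/(a + 2)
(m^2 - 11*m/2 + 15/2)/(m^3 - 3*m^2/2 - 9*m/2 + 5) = (m - 3)/(m^2 + m - 2)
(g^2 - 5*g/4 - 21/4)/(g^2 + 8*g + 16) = (4*g^2 - 5*g - 21)/(4*(g^2 + 8*g + 16))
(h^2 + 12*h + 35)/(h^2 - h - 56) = (h + 5)/(h - 8)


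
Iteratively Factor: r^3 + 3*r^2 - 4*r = (r + 4)*(r^2 - r) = (r - 1)*(r + 4)*(r)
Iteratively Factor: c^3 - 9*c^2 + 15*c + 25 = (c - 5)*(c^2 - 4*c - 5) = (c - 5)*(c + 1)*(c - 5)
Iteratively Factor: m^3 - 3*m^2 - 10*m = (m)*(m^2 - 3*m - 10) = m*(m + 2)*(m - 5)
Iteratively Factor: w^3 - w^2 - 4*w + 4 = (w - 2)*(w^2 + w - 2) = (w - 2)*(w - 1)*(w + 2)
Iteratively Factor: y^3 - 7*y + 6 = (y + 3)*(y^2 - 3*y + 2) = (y - 1)*(y + 3)*(y - 2)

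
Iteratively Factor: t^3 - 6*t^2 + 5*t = (t - 5)*(t^2 - t) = t*(t - 5)*(t - 1)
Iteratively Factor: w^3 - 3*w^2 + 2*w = (w - 2)*(w^2 - w) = (w - 2)*(w - 1)*(w)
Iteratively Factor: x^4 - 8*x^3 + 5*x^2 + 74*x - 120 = (x + 3)*(x^3 - 11*x^2 + 38*x - 40) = (x - 2)*(x + 3)*(x^2 - 9*x + 20) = (x - 5)*(x - 2)*(x + 3)*(x - 4)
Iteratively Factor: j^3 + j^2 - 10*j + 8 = (j - 2)*(j^2 + 3*j - 4) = (j - 2)*(j - 1)*(j + 4)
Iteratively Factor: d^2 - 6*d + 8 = (d - 4)*(d - 2)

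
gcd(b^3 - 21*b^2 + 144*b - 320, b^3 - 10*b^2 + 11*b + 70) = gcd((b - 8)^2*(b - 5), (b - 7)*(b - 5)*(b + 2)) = b - 5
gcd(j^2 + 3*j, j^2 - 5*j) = j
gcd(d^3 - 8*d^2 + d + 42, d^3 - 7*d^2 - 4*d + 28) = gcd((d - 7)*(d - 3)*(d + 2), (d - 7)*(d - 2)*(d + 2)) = d^2 - 5*d - 14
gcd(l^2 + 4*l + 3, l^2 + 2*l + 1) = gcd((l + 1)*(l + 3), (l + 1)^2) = l + 1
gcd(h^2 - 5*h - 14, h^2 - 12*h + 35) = h - 7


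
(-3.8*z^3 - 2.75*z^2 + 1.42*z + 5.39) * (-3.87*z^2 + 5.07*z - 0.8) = 14.706*z^5 - 8.6235*z^4 - 16.3979*z^3 - 11.4599*z^2 + 26.1913*z - 4.312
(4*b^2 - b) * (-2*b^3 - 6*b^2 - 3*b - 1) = -8*b^5 - 22*b^4 - 6*b^3 - b^2 + b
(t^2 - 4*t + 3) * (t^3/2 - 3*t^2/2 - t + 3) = t^5/2 - 7*t^4/2 + 13*t^3/2 + 5*t^2/2 - 15*t + 9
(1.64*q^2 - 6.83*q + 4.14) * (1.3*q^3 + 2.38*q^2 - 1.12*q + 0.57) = 2.132*q^5 - 4.9758*q^4 - 12.7102*q^3 + 18.4376*q^2 - 8.5299*q + 2.3598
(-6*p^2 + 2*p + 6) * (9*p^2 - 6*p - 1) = -54*p^4 + 54*p^3 + 48*p^2 - 38*p - 6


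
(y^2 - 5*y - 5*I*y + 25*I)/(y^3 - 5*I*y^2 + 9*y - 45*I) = (y - 5)/(y^2 + 9)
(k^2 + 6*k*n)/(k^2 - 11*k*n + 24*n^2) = k*(k + 6*n)/(k^2 - 11*k*n + 24*n^2)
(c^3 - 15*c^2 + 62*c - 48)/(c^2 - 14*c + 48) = c - 1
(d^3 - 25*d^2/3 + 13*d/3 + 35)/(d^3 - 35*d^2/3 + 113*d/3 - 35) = (3*d + 5)/(3*d - 5)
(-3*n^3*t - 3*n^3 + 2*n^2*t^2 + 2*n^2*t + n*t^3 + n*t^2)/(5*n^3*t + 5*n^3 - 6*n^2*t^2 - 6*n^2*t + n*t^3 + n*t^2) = (3*n + t)/(-5*n + t)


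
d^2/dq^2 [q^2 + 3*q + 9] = 2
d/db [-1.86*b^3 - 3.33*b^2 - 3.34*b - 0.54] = -5.58*b^2 - 6.66*b - 3.34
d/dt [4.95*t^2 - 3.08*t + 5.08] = 9.9*t - 3.08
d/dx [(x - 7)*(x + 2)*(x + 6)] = 3*x^2 + 2*x - 44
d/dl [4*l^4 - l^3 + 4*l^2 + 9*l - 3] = 16*l^3 - 3*l^2 + 8*l + 9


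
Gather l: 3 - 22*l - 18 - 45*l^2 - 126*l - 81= -45*l^2 - 148*l - 96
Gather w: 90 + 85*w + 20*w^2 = 20*w^2 + 85*w + 90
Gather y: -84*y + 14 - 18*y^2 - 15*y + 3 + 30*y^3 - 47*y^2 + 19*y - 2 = 30*y^3 - 65*y^2 - 80*y + 15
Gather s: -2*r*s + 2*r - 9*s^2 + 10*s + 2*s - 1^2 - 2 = 2*r - 9*s^2 + s*(12 - 2*r) - 3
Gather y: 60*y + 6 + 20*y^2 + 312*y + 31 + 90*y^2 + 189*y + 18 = 110*y^2 + 561*y + 55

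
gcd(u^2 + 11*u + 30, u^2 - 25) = u + 5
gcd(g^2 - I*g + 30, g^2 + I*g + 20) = g + 5*I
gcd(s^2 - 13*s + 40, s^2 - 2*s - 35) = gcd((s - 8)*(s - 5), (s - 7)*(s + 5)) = 1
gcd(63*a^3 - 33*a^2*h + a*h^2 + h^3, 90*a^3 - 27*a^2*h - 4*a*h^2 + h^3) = 3*a - h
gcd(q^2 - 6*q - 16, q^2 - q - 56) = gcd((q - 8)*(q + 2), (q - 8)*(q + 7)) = q - 8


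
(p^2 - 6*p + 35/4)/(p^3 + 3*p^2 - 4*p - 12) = (p^2 - 6*p + 35/4)/(p^3 + 3*p^2 - 4*p - 12)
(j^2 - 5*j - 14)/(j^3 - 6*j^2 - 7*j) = (j + 2)/(j*(j + 1))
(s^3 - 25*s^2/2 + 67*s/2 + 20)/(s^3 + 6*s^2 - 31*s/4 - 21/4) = 2*(s^2 - 13*s + 40)/(2*s^2 + 11*s - 21)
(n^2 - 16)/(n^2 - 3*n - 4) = (n + 4)/(n + 1)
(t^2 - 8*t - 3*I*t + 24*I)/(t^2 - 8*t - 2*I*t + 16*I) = (t - 3*I)/(t - 2*I)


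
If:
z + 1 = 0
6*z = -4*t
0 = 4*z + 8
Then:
No Solution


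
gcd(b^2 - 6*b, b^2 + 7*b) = b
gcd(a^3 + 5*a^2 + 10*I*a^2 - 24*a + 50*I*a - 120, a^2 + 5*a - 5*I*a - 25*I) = a + 5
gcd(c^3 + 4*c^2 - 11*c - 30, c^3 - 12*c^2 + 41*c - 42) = c - 3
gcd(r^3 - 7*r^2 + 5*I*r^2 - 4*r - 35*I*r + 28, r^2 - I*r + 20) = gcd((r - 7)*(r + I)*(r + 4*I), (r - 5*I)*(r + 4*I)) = r + 4*I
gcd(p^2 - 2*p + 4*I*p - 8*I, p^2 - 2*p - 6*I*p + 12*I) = p - 2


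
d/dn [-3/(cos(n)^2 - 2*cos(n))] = 6*(sin(n)/cos(n)^2 - tan(n))/(cos(n) - 2)^2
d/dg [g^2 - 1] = 2*g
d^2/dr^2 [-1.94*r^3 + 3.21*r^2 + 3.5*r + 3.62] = 6.42 - 11.64*r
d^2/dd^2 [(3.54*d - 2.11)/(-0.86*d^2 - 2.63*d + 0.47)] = (-(1.72*d + 2.63)*(3.44*d + 5.26)*(3.54*d - 2.11) + (18.2664*d + 14.9912)*(0.86*d^2 + 2.63*d - 0.47))/(0.86*d^2 + 2.63*d - 0.47)^3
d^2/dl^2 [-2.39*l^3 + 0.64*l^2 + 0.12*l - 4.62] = 1.28 - 14.34*l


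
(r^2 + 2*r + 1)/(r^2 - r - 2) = (r + 1)/(r - 2)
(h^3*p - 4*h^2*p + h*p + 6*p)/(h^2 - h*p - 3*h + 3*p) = p*(-h^2 + h + 2)/(-h + p)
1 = 1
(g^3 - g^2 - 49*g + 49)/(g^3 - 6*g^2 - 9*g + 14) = (g + 7)/(g + 2)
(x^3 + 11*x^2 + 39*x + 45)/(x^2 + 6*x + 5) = (x^2 + 6*x + 9)/(x + 1)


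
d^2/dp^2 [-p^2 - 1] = -2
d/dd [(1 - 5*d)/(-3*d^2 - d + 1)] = (15*d^2 + 5*d - (5*d - 1)*(6*d + 1) - 5)/(3*d^2 + d - 1)^2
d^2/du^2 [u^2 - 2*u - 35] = 2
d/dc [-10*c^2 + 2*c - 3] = 2 - 20*c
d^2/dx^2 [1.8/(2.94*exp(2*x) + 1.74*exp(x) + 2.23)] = (1.8*(5.88*exp(x) + 1.74)*(11.76*exp(x) + 3.48)*exp(x) - (21.168*exp(x) + 3.132)*(2.94*exp(2*x) + 1.74*exp(x) + 2.23))*exp(x)/(2.94*exp(2*x) + 1.74*exp(x) + 2.23)^3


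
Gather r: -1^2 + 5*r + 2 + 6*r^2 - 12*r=6*r^2 - 7*r + 1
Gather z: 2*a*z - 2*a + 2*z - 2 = -2*a + z*(2*a + 2) - 2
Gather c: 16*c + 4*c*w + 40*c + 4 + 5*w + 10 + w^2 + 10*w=c*(4*w + 56) + w^2 + 15*w + 14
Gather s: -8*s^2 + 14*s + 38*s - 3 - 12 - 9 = -8*s^2 + 52*s - 24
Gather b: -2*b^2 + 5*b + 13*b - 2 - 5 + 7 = -2*b^2 + 18*b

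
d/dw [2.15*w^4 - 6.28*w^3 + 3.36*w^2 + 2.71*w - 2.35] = 8.6*w^3 - 18.84*w^2 + 6.72*w + 2.71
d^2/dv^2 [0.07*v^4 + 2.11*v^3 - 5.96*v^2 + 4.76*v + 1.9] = 0.84*v^2 + 12.66*v - 11.92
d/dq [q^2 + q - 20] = 2*q + 1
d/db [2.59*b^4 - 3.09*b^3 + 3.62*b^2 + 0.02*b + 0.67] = 10.36*b^3 - 9.27*b^2 + 7.24*b + 0.02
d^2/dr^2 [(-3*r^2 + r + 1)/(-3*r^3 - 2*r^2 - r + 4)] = 2*(27*r^6 - 27*r^5 - 99*r^4 + 197*r^3 - 21*r^2 - 66*r + 35)/(27*r^9 + 54*r^8 + 63*r^7 - 64*r^6 - 123*r^5 - 114*r^4 + 97*r^3 + 84*r^2 + 48*r - 64)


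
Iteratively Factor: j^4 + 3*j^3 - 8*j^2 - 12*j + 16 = (j + 2)*(j^3 + j^2 - 10*j + 8) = (j + 2)*(j + 4)*(j^2 - 3*j + 2) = (j - 2)*(j + 2)*(j + 4)*(j - 1)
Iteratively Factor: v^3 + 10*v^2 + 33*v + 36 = (v + 3)*(v^2 + 7*v + 12) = (v + 3)^2*(v + 4)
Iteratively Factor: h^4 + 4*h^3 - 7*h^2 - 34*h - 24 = (h + 4)*(h^3 - 7*h - 6) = (h - 3)*(h + 4)*(h^2 + 3*h + 2) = (h - 3)*(h + 2)*(h + 4)*(h + 1)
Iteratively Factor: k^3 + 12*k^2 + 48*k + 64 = (k + 4)*(k^2 + 8*k + 16) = (k + 4)^2*(k + 4)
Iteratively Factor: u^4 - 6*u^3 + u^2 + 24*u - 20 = (u + 2)*(u^3 - 8*u^2 + 17*u - 10) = (u - 1)*(u + 2)*(u^2 - 7*u + 10) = (u - 2)*(u - 1)*(u + 2)*(u - 5)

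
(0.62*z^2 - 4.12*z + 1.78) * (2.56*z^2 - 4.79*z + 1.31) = 1.5872*z^4 - 13.517*z^3 + 25.1038*z^2 - 13.9234*z + 2.3318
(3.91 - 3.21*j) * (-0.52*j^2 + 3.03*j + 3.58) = 1.6692*j^3 - 11.7595*j^2 + 0.355499999999999*j + 13.9978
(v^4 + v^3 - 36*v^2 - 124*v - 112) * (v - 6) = v^5 - 5*v^4 - 42*v^3 + 92*v^2 + 632*v + 672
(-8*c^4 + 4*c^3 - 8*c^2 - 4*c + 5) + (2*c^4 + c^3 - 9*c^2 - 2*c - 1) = -6*c^4 + 5*c^3 - 17*c^2 - 6*c + 4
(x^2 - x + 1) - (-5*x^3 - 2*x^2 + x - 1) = 5*x^3 + 3*x^2 - 2*x + 2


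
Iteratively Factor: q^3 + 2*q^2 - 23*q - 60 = (q + 4)*(q^2 - 2*q - 15) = (q - 5)*(q + 4)*(q + 3)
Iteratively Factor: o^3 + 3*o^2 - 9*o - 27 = (o + 3)*(o^2 - 9) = (o + 3)^2*(o - 3)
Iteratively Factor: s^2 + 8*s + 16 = (s + 4)*(s + 4)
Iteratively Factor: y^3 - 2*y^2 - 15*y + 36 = (y + 4)*(y^2 - 6*y + 9) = (y - 3)*(y + 4)*(y - 3)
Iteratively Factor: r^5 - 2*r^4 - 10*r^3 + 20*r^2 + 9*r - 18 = (r - 2)*(r^4 - 10*r^2 + 9) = (r - 2)*(r + 1)*(r^3 - r^2 - 9*r + 9) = (r - 2)*(r - 1)*(r + 1)*(r^2 - 9) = (r - 3)*(r - 2)*(r - 1)*(r + 1)*(r + 3)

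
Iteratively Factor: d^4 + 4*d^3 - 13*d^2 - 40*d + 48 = (d - 1)*(d^3 + 5*d^2 - 8*d - 48) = (d - 1)*(d + 4)*(d^2 + d - 12) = (d - 1)*(d + 4)^2*(d - 3)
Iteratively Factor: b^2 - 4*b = (b)*(b - 4)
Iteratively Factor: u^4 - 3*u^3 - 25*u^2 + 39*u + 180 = (u + 3)*(u^3 - 6*u^2 - 7*u + 60) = (u - 5)*(u + 3)*(u^2 - u - 12) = (u - 5)*(u - 4)*(u + 3)*(u + 3)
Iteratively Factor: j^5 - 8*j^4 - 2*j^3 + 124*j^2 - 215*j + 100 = (j - 5)*(j^4 - 3*j^3 - 17*j^2 + 39*j - 20) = (j - 5)*(j - 1)*(j^3 - 2*j^2 - 19*j + 20) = (j - 5)*(j - 1)*(j + 4)*(j^2 - 6*j + 5) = (j - 5)^2*(j - 1)*(j + 4)*(j - 1)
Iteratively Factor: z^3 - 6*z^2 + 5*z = (z - 1)*(z^2 - 5*z) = z*(z - 1)*(z - 5)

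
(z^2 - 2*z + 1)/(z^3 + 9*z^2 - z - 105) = (z^2 - 2*z + 1)/(z^3 + 9*z^2 - z - 105)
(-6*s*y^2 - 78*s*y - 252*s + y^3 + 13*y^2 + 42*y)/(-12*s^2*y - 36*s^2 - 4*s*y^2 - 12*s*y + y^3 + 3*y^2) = (y^2 + 13*y + 42)/(2*s*y + 6*s + y^2 + 3*y)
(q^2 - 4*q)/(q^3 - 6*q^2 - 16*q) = (4 - q)/(-q^2 + 6*q + 16)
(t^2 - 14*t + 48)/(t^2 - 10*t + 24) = (t - 8)/(t - 4)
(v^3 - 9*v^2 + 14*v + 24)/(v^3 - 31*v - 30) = (v - 4)/(v + 5)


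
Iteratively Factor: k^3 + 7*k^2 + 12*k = (k + 3)*(k^2 + 4*k) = k*(k + 3)*(k + 4)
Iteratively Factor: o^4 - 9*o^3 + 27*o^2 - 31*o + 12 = (o - 4)*(o^3 - 5*o^2 + 7*o - 3) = (o - 4)*(o - 1)*(o^2 - 4*o + 3) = (o - 4)*(o - 3)*(o - 1)*(o - 1)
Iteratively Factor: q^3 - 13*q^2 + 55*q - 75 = (q - 5)*(q^2 - 8*q + 15) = (q - 5)^2*(q - 3)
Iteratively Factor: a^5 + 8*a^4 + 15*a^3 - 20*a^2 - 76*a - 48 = (a + 3)*(a^4 + 5*a^3 - 20*a - 16) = (a + 1)*(a + 3)*(a^3 + 4*a^2 - 4*a - 16) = (a + 1)*(a + 3)*(a + 4)*(a^2 - 4) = (a - 2)*(a + 1)*(a + 3)*(a + 4)*(a + 2)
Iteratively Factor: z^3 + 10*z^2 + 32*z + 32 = (z + 4)*(z^2 + 6*z + 8) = (z + 4)^2*(z + 2)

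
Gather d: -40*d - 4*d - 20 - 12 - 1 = -44*d - 33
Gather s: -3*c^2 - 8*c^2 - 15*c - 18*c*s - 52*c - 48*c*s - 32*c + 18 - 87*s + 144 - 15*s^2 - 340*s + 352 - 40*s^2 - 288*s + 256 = -11*c^2 - 99*c - 55*s^2 + s*(-66*c - 715) + 770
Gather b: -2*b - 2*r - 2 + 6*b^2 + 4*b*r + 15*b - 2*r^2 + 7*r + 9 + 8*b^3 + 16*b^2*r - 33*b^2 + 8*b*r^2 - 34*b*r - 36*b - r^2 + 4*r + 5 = 8*b^3 + b^2*(16*r - 27) + b*(8*r^2 - 30*r - 23) - 3*r^2 + 9*r + 12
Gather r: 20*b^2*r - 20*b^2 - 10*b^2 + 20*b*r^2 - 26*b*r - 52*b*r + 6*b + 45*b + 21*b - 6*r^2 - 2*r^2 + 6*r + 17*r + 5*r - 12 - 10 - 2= -30*b^2 + 72*b + r^2*(20*b - 8) + r*(20*b^2 - 78*b + 28) - 24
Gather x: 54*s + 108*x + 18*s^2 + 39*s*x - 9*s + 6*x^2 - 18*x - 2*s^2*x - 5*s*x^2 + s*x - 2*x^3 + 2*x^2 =18*s^2 + 45*s - 2*x^3 + x^2*(8 - 5*s) + x*(-2*s^2 + 40*s + 90)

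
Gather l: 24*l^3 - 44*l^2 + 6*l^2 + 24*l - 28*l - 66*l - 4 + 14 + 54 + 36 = 24*l^3 - 38*l^2 - 70*l + 100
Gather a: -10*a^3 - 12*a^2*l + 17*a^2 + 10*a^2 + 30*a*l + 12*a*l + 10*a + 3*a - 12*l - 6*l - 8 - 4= -10*a^3 + a^2*(27 - 12*l) + a*(42*l + 13) - 18*l - 12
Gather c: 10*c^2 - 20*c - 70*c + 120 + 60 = 10*c^2 - 90*c + 180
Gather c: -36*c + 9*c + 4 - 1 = 3 - 27*c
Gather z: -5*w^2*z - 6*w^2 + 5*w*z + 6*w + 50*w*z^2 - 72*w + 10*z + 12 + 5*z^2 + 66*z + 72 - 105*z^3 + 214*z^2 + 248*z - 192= -6*w^2 - 66*w - 105*z^3 + z^2*(50*w + 219) + z*(-5*w^2 + 5*w + 324) - 108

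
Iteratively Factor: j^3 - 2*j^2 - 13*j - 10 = (j + 1)*(j^2 - 3*j - 10) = (j - 5)*(j + 1)*(j + 2)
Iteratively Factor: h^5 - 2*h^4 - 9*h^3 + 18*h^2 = (h - 2)*(h^4 - 9*h^2) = (h - 3)*(h - 2)*(h^3 + 3*h^2) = h*(h - 3)*(h - 2)*(h^2 + 3*h) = h*(h - 3)*(h - 2)*(h + 3)*(h)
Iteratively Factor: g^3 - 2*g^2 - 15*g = (g - 5)*(g^2 + 3*g) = (g - 5)*(g + 3)*(g)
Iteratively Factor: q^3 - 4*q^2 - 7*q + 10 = (q - 5)*(q^2 + q - 2) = (q - 5)*(q + 2)*(q - 1)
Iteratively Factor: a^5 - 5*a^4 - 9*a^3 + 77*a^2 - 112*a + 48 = (a - 1)*(a^4 - 4*a^3 - 13*a^2 + 64*a - 48) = (a - 4)*(a - 1)*(a^3 - 13*a + 12) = (a - 4)*(a - 1)^2*(a^2 + a - 12) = (a - 4)*(a - 3)*(a - 1)^2*(a + 4)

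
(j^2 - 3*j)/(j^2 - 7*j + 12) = j/(j - 4)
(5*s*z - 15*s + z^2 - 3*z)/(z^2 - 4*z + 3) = (5*s + z)/(z - 1)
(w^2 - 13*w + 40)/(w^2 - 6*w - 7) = (-w^2 + 13*w - 40)/(-w^2 + 6*w + 7)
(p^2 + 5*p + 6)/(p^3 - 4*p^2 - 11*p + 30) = (p + 2)/(p^2 - 7*p + 10)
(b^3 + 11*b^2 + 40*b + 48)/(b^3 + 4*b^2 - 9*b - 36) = (b + 4)/(b - 3)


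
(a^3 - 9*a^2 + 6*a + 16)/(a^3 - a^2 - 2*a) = (a - 8)/a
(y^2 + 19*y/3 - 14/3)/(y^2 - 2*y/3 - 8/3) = (-3*y^2 - 19*y + 14)/(-3*y^2 + 2*y + 8)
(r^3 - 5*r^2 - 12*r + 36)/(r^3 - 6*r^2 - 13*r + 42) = (r - 6)/(r - 7)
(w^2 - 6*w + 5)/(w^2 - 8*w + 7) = (w - 5)/(w - 7)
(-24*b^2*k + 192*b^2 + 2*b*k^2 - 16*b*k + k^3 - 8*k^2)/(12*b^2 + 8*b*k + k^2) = (-4*b*k + 32*b + k^2 - 8*k)/(2*b + k)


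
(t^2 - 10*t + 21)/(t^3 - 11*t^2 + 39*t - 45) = (t - 7)/(t^2 - 8*t + 15)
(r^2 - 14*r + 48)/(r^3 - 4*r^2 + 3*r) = (r^2 - 14*r + 48)/(r*(r^2 - 4*r + 3))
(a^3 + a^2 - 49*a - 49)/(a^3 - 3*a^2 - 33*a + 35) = (a^2 + 8*a + 7)/(a^2 + 4*a - 5)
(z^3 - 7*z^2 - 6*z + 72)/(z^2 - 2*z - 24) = (z^2 - z - 12)/(z + 4)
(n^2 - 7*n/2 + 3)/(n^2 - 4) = (n - 3/2)/(n + 2)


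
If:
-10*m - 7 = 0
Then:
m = -7/10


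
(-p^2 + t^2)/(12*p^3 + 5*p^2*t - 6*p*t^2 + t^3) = (-p + t)/(12*p^2 - 7*p*t + t^2)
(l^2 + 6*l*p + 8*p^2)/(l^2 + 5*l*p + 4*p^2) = (l + 2*p)/(l + p)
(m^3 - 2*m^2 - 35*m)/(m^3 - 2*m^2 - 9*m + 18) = m*(m^2 - 2*m - 35)/(m^3 - 2*m^2 - 9*m + 18)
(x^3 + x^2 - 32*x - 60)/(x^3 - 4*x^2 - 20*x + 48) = (x^2 + 7*x + 10)/(x^2 + 2*x - 8)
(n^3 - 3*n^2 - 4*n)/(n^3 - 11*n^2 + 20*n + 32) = n/(n - 8)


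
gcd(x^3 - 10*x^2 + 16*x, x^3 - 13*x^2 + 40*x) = x^2 - 8*x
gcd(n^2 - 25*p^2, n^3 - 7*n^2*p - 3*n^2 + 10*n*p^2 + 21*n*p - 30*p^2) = -n + 5*p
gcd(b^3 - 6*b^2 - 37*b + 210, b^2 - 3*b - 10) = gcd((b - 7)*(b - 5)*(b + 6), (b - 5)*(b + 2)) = b - 5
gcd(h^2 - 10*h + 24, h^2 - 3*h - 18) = h - 6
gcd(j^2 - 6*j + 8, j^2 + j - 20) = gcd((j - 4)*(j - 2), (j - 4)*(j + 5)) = j - 4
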